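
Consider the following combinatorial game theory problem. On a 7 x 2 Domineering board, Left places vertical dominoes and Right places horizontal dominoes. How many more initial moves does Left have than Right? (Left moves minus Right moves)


Board is 7 x 2 (rows x cols).
Left (vertical) placements: (rows-1) * cols = 6 * 2 = 12
Right (horizontal) placements: rows * (cols-1) = 7 * 1 = 7
Advantage = Left - Right = 12 - 7 = 5

5


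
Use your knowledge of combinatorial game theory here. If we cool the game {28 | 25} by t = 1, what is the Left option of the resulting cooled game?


Original game: {28 | 25} (a switch {a | b} with a > b).
Cooling by t (for t below the temperature (a - b)/2 = 3/2) taxes each move by t: {a | b} cooled by t is {a - t | b + t}.
Cooling amount: t = 1
Cooled Left option: 28 - 1 = 27
Cooled Right option: 25 + 1 = 26
Cooled game: {27 | 26}
Left option = 27

27


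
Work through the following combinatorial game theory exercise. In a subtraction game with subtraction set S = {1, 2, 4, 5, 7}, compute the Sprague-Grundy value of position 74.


The subtraction set is S = {1, 2, 4, 5, 7}.
G(k) = mex{ G(k - s) : s in S, s <= k }. We compute iteratively: G(0) = 0.
G(1) = mex({0}) = 1
G(2) = mex({0, 1}) = 2
G(3) = mex({1, 2}) = 0
G(4) = mex({0, 2}) = 1
G(5) = mex({0, 1}) = 2
G(6) = mex({1, 2}) = 0
G(7) = mex({0, 2}) = 1
G(8) = mex({0, 1}) = 2
G(9) = mex({1, 2}) = 0
Observe that G(3)..G(9) = 0, 1, 2, 0, 1, 2, 0 repeats G(0)..G(6) = 0, 1, 2, 0, 1, 2, 0.
For k >= max(S) = 7, G(k) is determined by the previous 7 values G(k-7)..G(k-1); a window of 7 consecutive values has recurred shifted by 3, so by induction G(k + 3) = G(k) for all k >= 0: the sequence is periodic from the start with period 3.
One period: G(0..2) = 0, 1, 2.
74 mod 3 = 2, so G(74) = G(2) = 2.

2


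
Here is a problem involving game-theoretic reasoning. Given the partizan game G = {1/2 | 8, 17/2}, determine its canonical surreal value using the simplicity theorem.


Left options: {1/2}, max = 1/2
Right options: {8, 17/2}, min = 8
All options are numbers and max(Left) < min(Right), so by the simplicity theorem the value is the simplest (earliest-born) number strictly between 1/2 and 8.
Integers 1 through 7 all lie strictly between 1/2 and 8.
Among integers, the simplest (lowest birthday = smallest |n|; 0 is born on day 0, +-n on day n) is 1.
No non-integer in the interval can be simpler: if x is a non-integer in the interval, then floor(x) or ceil(x) also lies in the interval (the interval contains an integer), and both are proper prefixes of x's sign expansion, i.e. born earlier. So the game value is 1.
Game value = 1

1


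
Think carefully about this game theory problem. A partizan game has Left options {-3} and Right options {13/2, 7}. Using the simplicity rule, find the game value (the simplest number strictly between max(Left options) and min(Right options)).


Left options: {-3}, max = -3
Right options: {13/2, 7}, min = 13/2
All options are numbers and max(Left) < min(Right), so by the simplicity theorem the value is the simplest (earliest-born) number strictly between -3 and 13/2.
Integers -2 through 6 all lie strictly between -3 and 13/2.
Among integers, the simplest (lowest birthday = smallest |n|; 0 is born on day 0, +-n on day n) is 0.
No non-integer in the interval can be simpler: if x is a non-integer in the interval, then floor(x) or ceil(x) also lies in the interval (the interval contains an integer), and both are proper prefixes of x's sign expansion, i.e. born earlier. So the game value is 0.
Game value = 0

0


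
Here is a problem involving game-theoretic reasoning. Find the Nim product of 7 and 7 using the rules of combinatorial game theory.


Nim multiplication is bilinear over XOR: (u XOR v) * w = (u*w) XOR (v*w).
So we split each operand into its bit components and XOR the pairwise Nim products.
7 = 1 + 2 + 4 (as XOR of powers of 2).
7 = 1 + 2 + 4 (as XOR of powers of 2).
Using the standard Nim-product table on single bits:
  2*2 = 3,   2*4 = 8,   2*8 = 12,
  4*4 = 6,   4*8 = 11,  8*8 = 13,
and  1*x = x (identity), k*l = l*k (commutative).
Pairwise Nim products:
  1 * 1 = 1
  1 * 2 = 2
  1 * 4 = 4
  2 * 1 = 2
  2 * 2 = 3
  2 * 4 = 8
  4 * 1 = 4
  4 * 2 = 8
  4 * 4 = 6
XOR them: 1 XOR 2 XOR 4 XOR 2 XOR 3 XOR 8 XOR 4 XOR 8 XOR 6 = 4.
Result: 7 * 7 = 4 (in Nim).

4


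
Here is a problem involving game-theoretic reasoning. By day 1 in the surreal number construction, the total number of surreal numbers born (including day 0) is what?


Day 0: {|} = 0 is born. Count = 1.
Day n: the number of surreal numbers born by day n is 2^(n+1) - 1.
By day 0: 2^1 - 1 = 1
By day 1: 2^2 - 1 = 3
By day 1: 3 surreal numbers.

3


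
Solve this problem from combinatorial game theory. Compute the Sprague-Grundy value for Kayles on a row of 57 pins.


Kayles: a move removes 1 or 2 adjacent pins from a contiguous row.
Removing pins from a row of k leaves two independent rows (a, b) with a + b = k - 1 (one pin) or a + b = k - 2 (two pins); an end removal gives a = 0.
By Sprague-Grundy, G(k) = mex{ G(a) XOR G(b) } over all these splits. G(0) = 0.
G(1): splits (0,0):0^0=0 -> mex({0}) = 1
G(2): splits (0,1):0^1=1 (0,0):0^0=0 -> mex({0, 1}) = 2
G(3): splits (0,2):0^2=2 (1,1):1^1=0 (0,1):0^1=1 -> mex({0, 1, 2}) = 3
G(4): splits (0,3):0^3=3 (1,2):1^2=3 (0,2):0^2=2 (1,1):1^1=0 -> mex({0, 2, 3}) = 1
G(5): splits (0,4):0^1=1 (1,3):1^3=2 (2,2):2^2=0 (0,3):0^3=3 (1,2):1^2=3 -> mex({0, 1, 2, 3}) = 4
G(6) = mex({0, 1, 2, 4}) = 3
G(7) = mex({0, 1, 3, 4, 5}) = 2
G(8) = mex({0, 2, 3, 5, 6}) = 1
G(9) = mex({0, 1, 2, 3, 6, 7}) = 4
G(10) = mex({0, 1, 3, 4, 5, 7}) = 2
G(11) = mex({0, 1, 2, 3, 4, 5}) = 6
G(12) = mex({0, 1, 2, 3, 5, 6, 7}) = 4
G(13) = mex({0, 2, 3, 4, 6, 7}) = 1
G(14) = mex({0, 1, 4, 5, 6, 7}) = 2
G(15) = mex({0, 1, 2, 3, 4, 5, 6}) = 7
G(16) = mex({0, 2, 3, 5, 6, 7}) = 1
G(17) = mex({0, 1, 2, 3, 5, 6, 7}) = 4
G(18) = mex({0, 1, 2, 4, 5, 6}) = 3
G(19) = mex({0, 1, 3, 4, 5, 7}) = 2
G(20) = mex({0, 2, 3, 4, 5, 6, 7}) = 1
G(21) = mex({0, 1, 2, 3, 5, 6, 7}) = 4
G(22) = mex({0, 1, 2, 3, 4, 5, 7}) = 6
G(23) = mex({0, 1, 2, 3, 4, 5, 6}) = 7
G(24) = mex({0, 1, 2, 3, 5, 6, 7}) = 4
G(25) = mex({0, 2, 3, 4, 6, 7}) = 1
G(26) = mex({0, 1, 3, 4, 5, 6, 7}) = 2
G(27) = mex({0, 1, 2, 3, 4, 5, 6, 7}) = 8
G(28) = mex({0, 1, 2, 3, 4, 6, 7, 8}) = 5
G(29) = mex({0, 1, 2, 3, 5, 6, 7, 8, 9}) = 4
G(30) = mex({0, 1, 2, 3, 4, 5, 6, 9, 10}) = 7
G(31) = mex({0, 1, 3, 4, 5, 7, 10, 11}) = 2
G(32) = mex({0, 2, 3, 4, 5, 6, 7, 9, 11}) = 1
G(33) = mex({0, 1, 2, 3, 4, 5, 6, 7, 9, 12}) = 8
G(34) = mex({0, 1, 2, 3, 4, 5, 7, 8, 11, 12}) = 6
G(35) = mex({0, 1, 2, 3, 4, 5, 6, 8, 9, 10, 11}) = 7
G(36) = mex({0, 1, 2, 3, 5, 6, 7, 9, 10}) = 4
G(37) = mex({0, 2, 3, 4, 6, 7, 9, 10, 11, 12}) = 1
G(38) = mex({0, 1, 3, 4, 5, 6, 7, 9, 10, 11, 12}) = 2
G(39) = mex({0, 1, 2, 4, 5, 6, 7, 9, 10, 12, 14}) = 3
G(40) = mex({0, 2, 3, 4, 6, 7, 11, 12, 14}) = 1
G(41) = mex({0, 1, 2, 3, 5, 6, 7, 9, 10, 11, 12}) = 4
G(42) = mex({0, 1, 2, 3, 4, 5, 6, 9, 10}) = 7
G(43) = mex({0, 1, 3, 4, 5, 7, 9, 10, 12, 15}) = 2
G(44) = mex({0, 2, 3, 4, 5, 6, 7, 9, 10, 12, 15}) = 1
G(45) = mex({0, 1, 2, 3, 4, 5, 6, 7, 9, 10, 12, 14}) = 8
G(46) = mex({0, 1, 3, 4, 5, 7, 8, 11, 12, 14}) = 2
G(47) = mex({0, 1, 2, 3, 4, 5, 6, 8, 9, 10, 11, 12}) = 7
G(48) = mex({0, 1, 2, 3, 5, 6, 7, 9, 10}) = 4
G(49) = mex({0, 2, 3, 4, 6, 7, 9, 10, 11, 12, 15}) = 1
G(50) = mex({0, 1, 4, 5, 6, 7, 9, 11, 12, 14, 15}) = 2
G(51) = mex({0, 1, 2, 3, 4, 5, 6, 7, 9, 12, 14, 15}) = 8
G(52) = mex({0, 2, 3, 4, 5, 6, 7, 8, 11, 12, 15}) = 1
G(53) = mex({0, 1, 2, 3, 5, 6, 7, 8, 9, 10, 11, 12}) = 4
G(54) = mex({0, 1, 2, 3, 4, 5, 6, 9, 10}) = 7
G(55) = mex({0, 1, 3, 4, 5, 7, 9, 10, 11, 12}) = 2
G(56) = mex({0, 2, 3, 4, 5, 6, 7, 9, 10, 11, 12, 13, 14}) = 1
G(57) = mex({0, 1, 2, 3, 5, 6, 7, 9, 10, 12, 13, 14, 15}) = 4
Therefore G(57) = 4.

4


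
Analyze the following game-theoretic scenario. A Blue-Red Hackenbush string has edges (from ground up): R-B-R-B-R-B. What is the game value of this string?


Edges (from ground): R-B-R-B-R-B
By Berlekamp's sign-expansion rule, a Blue-Red Hackenbush stalk has the value of the surreal number whose sign sequence is the edge sequence with B -> + and R -> -.
Sign sequence: -+-+-+
Trace the sign expansion in the surreal number tree, starting from 0:
Edge 1: R (sign -) -> bounds (-inf, 0), value = -1
Edge 2: B (sign +) -> bounds (-1, 0), value = -1/2
Edge 3: R (sign -) -> bounds (-1, -1/2), value = -3/4
Edge 4: B (sign +) -> bounds (-3/4, -1/2), value = -5/8
Edge 5: R (sign -) -> bounds (-3/4, -5/8), value = -11/16
Edge 6: B (sign +) -> bounds (-11/16, -5/8), value = -21/32
Game value = -21/32

-21/32


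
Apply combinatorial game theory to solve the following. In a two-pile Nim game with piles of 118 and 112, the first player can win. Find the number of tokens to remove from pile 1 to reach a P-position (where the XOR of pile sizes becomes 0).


Piles: 118 and 112
Current XOR: 118 XOR 112 = 6 (non-zero, so this is an N-position).
To make the XOR zero, we need to find a move that balances the piles.
For pile 1 (size 118): target = 118 XOR 6 = 112
We reduce pile 1 from 118 to 112.
Tokens removed: 118 - 112 = 6
Verification: 112 XOR 112 = 0

6


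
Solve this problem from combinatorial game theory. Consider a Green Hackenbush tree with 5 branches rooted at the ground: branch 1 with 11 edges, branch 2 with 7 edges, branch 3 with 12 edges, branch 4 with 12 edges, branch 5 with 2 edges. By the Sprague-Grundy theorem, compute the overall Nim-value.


The tree has 5 branches from the ground vertex.
In Green Hackenbush, the Nim-value of a simple path of length k is k.
Branch 1: length 11, Nim-value = 11
Branch 2: length 7, Nim-value = 7
Branch 3: length 12, Nim-value = 12
Branch 4: length 12, Nim-value = 12
Branch 5: length 2, Nim-value = 2
Total Nim-value = XOR of all branch values:
0 XOR 11 = 11
11 XOR 7 = 12
12 XOR 12 = 0
0 XOR 12 = 12
12 XOR 2 = 14
Nim-value of the tree = 14

14


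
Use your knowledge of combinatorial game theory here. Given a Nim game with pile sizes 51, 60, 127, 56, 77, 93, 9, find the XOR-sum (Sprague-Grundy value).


We need the XOR (exclusive or) of all pile sizes.
After XOR-ing pile 1 (size 51): 0 XOR 51 = 51
After XOR-ing pile 2 (size 60): 51 XOR 60 = 15
After XOR-ing pile 3 (size 127): 15 XOR 127 = 112
After XOR-ing pile 4 (size 56): 112 XOR 56 = 72
After XOR-ing pile 5 (size 77): 72 XOR 77 = 5
After XOR-ing pile 6 (size 93): 5 XOR 93 = 88
After XOR-ing pile 7 (size 9): 88 XOR 9 = 81
The Nim-value of this position is 81.

81


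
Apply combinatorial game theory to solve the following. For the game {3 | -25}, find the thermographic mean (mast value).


Game = {3 | -25}, a switch {a | b} with numbers a > b.
Its thermograph has left wall a - t and right wall b + t, which meet at t = (a - b)/2, where both equal (a + b)/2. So the mast (mean value) is at (a + b)/2.
Mean = (3 + (-25))/2 = -22/2 = -11

-11


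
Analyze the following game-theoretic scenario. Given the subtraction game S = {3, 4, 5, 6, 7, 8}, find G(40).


The subtraction set is S = {3, 4, 5, 6, 7, 8}.
G(k) = mex{ G(k - s) : s in S, s <= k }. We compute iteratively: G(0) = 0.
G(1) = mex({}) = 0
G(2) = mex({}) = 0
G(3) = mex({0}) = 1
G(4) = mex({0}) = 1
G(5) = mex({0}) = 1
G(6) = mex({0, 1}) = 2
G(7) = mex({0, 1}) = 2
G(8) = mex({0, 1}) = 2
G(9) = mex({0, 1, 2}) = 3
G(10) = mex({0, 1, 2}) = 3
G(11) = mex({1, 2}) = 0
G(12) = mex({1, 2, 3}) = 0
G(13) = mex({1, 2, 3}) = 0
G(14) = mex({0, 2, 3}) = 1
G(15) = mex({0, 2, 3}) = 1
G(16) = mex({0, 2, 3}) = 1
G(17) = mex({0, 1, 3}) = 2
G(18) = mex({0, 1, 3}) = 2
Observe that G(11)..G(18) = 0, 0, 0, 1, 1, 1, 2, 2 repeats G(0)..G(7) = 0, 0, 0, 1, 1, 1, 2, 2.
For k >= max(S) = 8, G(k) is determined by the previous 8 values G(k-8)..G(k-1); a window of 8 consecutive values has recurred shifted by 11, so by induction G(k + 11) = G(k) for all k >= 0: the sequence is periodic from the start with period 11.
One period: G(0..10) = 0, 0, 0, 1, 1, 1, 2, 2, 2, 3, 3.
40 mod 11 = 7, so G(40) = G(7) = 2.

2


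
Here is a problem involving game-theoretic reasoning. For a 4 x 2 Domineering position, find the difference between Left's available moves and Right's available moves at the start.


Board is 4 x 2 (rows x cols).
Left (vertical) placements: (rows-1) * cols = 3 * 2 = 6
Right (horizontal) placements: rows * (cols-1) = 4 * 1 = 4
Advantage = Left - Right = 6 - 4 = 2

2


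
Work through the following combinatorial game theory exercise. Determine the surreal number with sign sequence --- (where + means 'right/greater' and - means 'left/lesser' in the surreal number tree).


Sign expansion: ---
Rule: track bounds (lo, hi), initially (-inf, +inf). On '+', the current value becomes lo and we move to the simplest number in (value, hi): value + 1 if hi = +inf, otherwise the midpoint (value + hi)/2. On '-', the current value becomes hi and we move to value - 1 if lo = -inf, otherwise the midpoint (lo + value)/2.
Start at 0.
Step 1: sign = -, move left. Bounds: (-inf, 0). Value = -1
Step 2: sign = -, move left. Bounds: (-inf, -1). Value = -2
Step 3: sign = -, move left. Bounds: (-inf, -2). Value = -3
The surreal number with sign expansion --- is -3.

-3


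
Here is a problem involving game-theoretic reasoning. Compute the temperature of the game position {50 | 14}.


The game is {50 | 14}, a switch {a | b} with numbers a > b.
Cooling {a | b} by t gives {a - t | b + t}, which stops being hot when a - t = b + t, i.e. at t = (a - b)/2. So the temperature of a switch is (a - b)/2.
Temperature = (Left option - Right option) / 2
= (50 - (14)) / 2
= 36 / 2
= 18

18


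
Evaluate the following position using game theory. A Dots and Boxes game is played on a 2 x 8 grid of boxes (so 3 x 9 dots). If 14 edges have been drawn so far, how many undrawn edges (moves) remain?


Grid: 2 x 8 boxes, i.e. 3 rows and 9 columns of dots.
Horizontal edges: (rows + 1) * cols = 3 * 8 = 24
Vertical edges: rows * (cols + 1) = 2 * 9 = 18
Total edges: 24 + 18 = 42
Edges drawn: 14
Remaining: 42 - 14 = 28

28


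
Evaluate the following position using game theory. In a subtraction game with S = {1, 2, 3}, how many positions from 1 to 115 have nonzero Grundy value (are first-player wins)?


Subtraction set S = {1, 2, 3}, so G(n) = n mod 4.
G(n) = 0 when n is a multiple of 4.
Multiples of 4 in [1, 115]: 28
N-positions (nonzero Grundy) = 115 - 28 = 87

87


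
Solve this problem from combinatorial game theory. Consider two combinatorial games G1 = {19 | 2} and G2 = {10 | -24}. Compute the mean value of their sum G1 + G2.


G1 = {19 | 2}, G2 = {10 | -24}
Each is a switch {a | b} with numbers a > b; its mean value is (a + b)/2, and mean value is additive over game sums: m(G1 + G2) = m(G1) + m(G2).
Mean of G1 = (19 + (2))/2 = 21/2 = 21/2
Mean of G2 = (10 + (-24))/2 = -14/2 = -7
Mean of G1 + G2 = 21/2 + -7 = 7/2

7/2


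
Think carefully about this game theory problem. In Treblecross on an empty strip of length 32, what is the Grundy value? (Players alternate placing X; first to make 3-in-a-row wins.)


Treblecross: place X on empty cells; 3-in-a-row wins.
Playing within two cells of an existing X lets the opponent win at once, so sensible play treats the cells i-2..i+2 around each X as dead. The player left with no safe cell loses, so this is a normal-play take-away game on strips of safe cells.
Placing X at cell i (0-indexed) of a strip of k safe cells leaves independent strips of sizes max(0, i-2) and max(0, k-i-3). Hence G(k) = mex{ G(max(0,i-2)) XOR G(max(0,k-i-3)) : 0 <= i < k }, with G(0) = 0.
G(1): splits (0,0):0^0=0 -> mex({0}) = 1
G(2): splits (0,0):0^0=0 -> mex({0}) = 1
G(3): splits (0,0):0^0=0 -> mex({0}) = 1
G(4): splits (0,1):0^1=1 (0,0):0^0=0 -> mex({0, 1}) = 2
G(5): splits (0,2):0^1=1 (0,1):0^1=1 (0,0):0^0=0 -> mex({0, 1}) = 2
G(6) = mex({1}) = 0
G(7) = mex({0, 1, 2}) = 3
G(8) = mex({0, 1, 2}) = 3
G(9) = mex({0, 2}) = 1
G(10) = mex({0, 2, 3}) = 1
G(11) = mex({0, 3}) = 1
G(12) = mex({1, 3}) = 0
G(13) = mex({0, 1, 2, 3}) = 4
G(14) = mex({0, 1, 2}) = 3
G(15) = mex({0, 1, 2}) = 3
G(16) = mex({0, 1, 2, 4}) = 3
G(17) = mex({0, 1, 3, 4}) = 2
G(18) = mex({0, 1, 3, 4}) = 2
G(19) = mex({0, 1, 3, 5}) = 2
G(20) = mex({0, 1, 2, 3, 5}) = 4
G(21) = mex({0, 1, 2, 3, 5}) = 4
G(22) = mex({1, 2, 6}) = 0
G(23) = mex({0, 1, 2, 3, 4, 6}) = 5
G(24) = mex({0, 1, 2, 3, 4}) = 5
G(25) = mex({0, 1, 3, 4, 7}) = 2
G(26) = mex({0, 1, 3, 4, 5, 7}) = 2
G(27) = mex({0, 1, 3, 5}) = 2
G(28) = mex({0, 1, 2, 5}) = 3
G(29) = mex({0, 1, 2, 4, 5, 6}) = 3
G(30) = mex({1, 2, 4, 6}) = 0
G(31) = mex({0, 1, 2, 3, 4, 6}) = 5
G(32) = mex({1, 2, 3, 4, 7}) = 0
Therefore G(32) = 0.

0


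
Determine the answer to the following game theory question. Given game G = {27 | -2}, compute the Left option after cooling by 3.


Original game: {27 | -2} (a switch {a | b} with a > b).
Cooling by t (for t below the temperature (a - b)/2 = 29/2) taxes each move by t: {a | b} cooled by t is {a - t | b + t}.
Cooling amount: t = 3
Cooled Left option: 27 - 3 = 24
Cooled Right option: -2 + 3 = 1
Cooled game: {24 | 1}
Left option = 24

24


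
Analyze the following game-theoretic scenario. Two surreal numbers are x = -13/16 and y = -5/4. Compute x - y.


x = -13/16, y = -5/4
Converting to common denominator: 16
x = -13/16, y = -20/16
x - y = -13/16 - -5/4 = 7/16

7/16


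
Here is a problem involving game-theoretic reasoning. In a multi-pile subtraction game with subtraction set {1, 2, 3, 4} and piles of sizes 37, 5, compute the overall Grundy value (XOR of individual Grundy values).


Subtraction set: {1, 2, 3, 4}
For this subtraction set, G(n) = n mod 5 (period = max + 1 = 5).
Pile 1 (size 37): G(37) = 37 mod 5 = 2
Pile 2 (size 5): G(5) = 5 mod 5 = 0
Total Grundy value = XOR of all: 2 XOR 0 = 2

2


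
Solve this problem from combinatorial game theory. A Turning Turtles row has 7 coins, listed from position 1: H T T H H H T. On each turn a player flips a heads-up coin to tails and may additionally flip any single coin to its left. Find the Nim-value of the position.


Coins: H T T H H H T
Key fact: a single head at position k behaves exactly like a Nim heap of size k (turning it to T and optionally flipping a coin at j < k corresponds to moving the heap from k to j, or to 0), and heads combine as a disjunctive sum (two heads at the same place would cancel, matching j XOR j = 0). So the Nim-value is the XOR of the 1-indexed positions of the heads.
Face-up positions (1-indexed): [1, 4, 5, 6]
XOR 0 with 1: 0 XOR 1 = 1
XOR 1 with 4: 1 XOR 4 = 5
XOR 5 with 5: 5 XOR 5 = 0
XOR 0 with 6: 0 XOR 6 = 6
Nim-value = 6

6


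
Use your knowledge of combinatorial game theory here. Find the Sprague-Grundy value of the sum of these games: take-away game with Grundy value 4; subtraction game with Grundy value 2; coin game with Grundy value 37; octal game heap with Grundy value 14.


By the Sprague-Grundy theorem, the Grundy value of a sum of games is the XOR of individual Grundy values.
take-away game: Grundy value = 4. Running XOR: 0 XOR 4 = 4
subtraction game: Grundy value = 2. Running XOR: 4 XOR 2 = 6
coin game: Grundy value = 37. Running XOR: 6 XOR 37 = 35
octal game heap: Grundy value = 14. Running XOR: 35 XOR 14 = 45
The combined Grundy value is 45.

45


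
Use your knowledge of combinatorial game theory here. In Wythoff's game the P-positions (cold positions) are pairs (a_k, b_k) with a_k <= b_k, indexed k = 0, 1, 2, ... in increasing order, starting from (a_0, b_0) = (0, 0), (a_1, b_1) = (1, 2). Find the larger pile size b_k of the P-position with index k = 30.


By Wythoff's theorem, a_k = floor(k * phi) and b_k = floor(k * phi^2) = a_k + k, where phi = (1 + sqrt(5))/2 is the golden ratio.
phi = (1 + sqrt(5))/2 = 1.618034
phi^2 = phi + 1 = 2.618034
k = 30
k * phi^2 = 30 * 2.618034 = 78.541020
b_30 = floor(k * phi^2) = 78 (check: a_30 + k = 48 + 30 = 78)

78


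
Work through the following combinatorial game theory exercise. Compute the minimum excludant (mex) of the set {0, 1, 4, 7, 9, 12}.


Set = {0, 1, 4, 7, 9, 12}
0 is in the set.
1 is in the set.
2 is NOT in the set. This is the mex.
mex = 2

2


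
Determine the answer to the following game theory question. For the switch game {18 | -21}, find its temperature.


The game is {18 | -21}, a switch {a | b} with numbers a > b.
Cooling {a | b} by t gives {a - t | b + t}, which stops being hot when a - t = b + t, i.e. at t = (a - b)/2. So the temperature of a switch is (a - b)/2.
Temperature = (Left option - Right option) / 2
= (18 - (-21)) / 2
= 39 / 2
= 39/2

39/2


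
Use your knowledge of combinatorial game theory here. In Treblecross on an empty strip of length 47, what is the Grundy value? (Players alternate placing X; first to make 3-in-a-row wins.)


Treblecross: place X on empty cells; 3-in-a-row wins.
Playing within two cells of an existing X lets the opponent win at once, so sensible play treats the cells i-2..i+2 around each X as dead. The player left with no safe cell loses, so this is a normal-play take-away game on strips of safe cells.
Placing X at cell i (0-indexed) of a strip of k safe cells leaves independent strips of sizes max(0, i-2) and max(0, k-i-3). Hence G(k) = mex{ G(max(0,i-2)) XOR G(max(0,k-i-3)) : 0 <= i < k }, with G(0) = 0.
G(1): splits (0,0):0^0=0 -> mex({0}) = 1
G(2): splits (0,0):0^0=0 -> mex({0}) = 1
G(3): splits (0,0):0^0=0 -> mex({0}) = 1
G(4): splits (0,1):0^1=1 (0,0):0^0=0 -> mex({0, 1}) = 2
G(5): splits (0,2):0^1=1 (0,1):0^1=1 (0,0):0^0=0 -> mex({0, 1}) = 2
G(6) = mex({1}) = 0
G(7) = mex({0, 1, 2}) = 3
G(8) = mex({0, 1, 2}) = 3
G(9) = mex({0, 2}) = 1
G(10) = mex({0, 2, 3}) = 1
G(11) = mex({0, 3}) = 1
G(12) = mex({1, 3}) = 0
G(13) = mex({0, 1, 2, 3}) = 4
G(14) = mex({0, 1, 2}) = 3
G(15) = mex({0, 1, 2}) = 3
G(16) = mex({0, 1, 2, 4}) = 3
G(17) = mex({0, 1, 3, 4}) = 2
G(18) = mex({0, 1, 3, 4}) = 2
G(19) = mex({0, 1, 3, 5}) = 2
G(20) = mex({0, 1, 2, 3, 5}) = 4
G(21) = mex({0, 1, 2, 3, 5}) = 4
G(22) = mex({1, 2, 6}) = 0
G(23) = mex({0, 1, 2, 3, 4, 6}) = 5
G(24) = mex({0, 1, 2, 3, 4}) = 5
G(25) = mex({0, 1, 3, 4, 7}) = 2
G(26) = mex({0, 1, 3, 4, 5, 7}) = 2
G(27) = mex({0, 1, 3, 5}) = 2
G(28) = mex({0, 1, 2, 5}) = 3
G(29) = mex({0, 1, 2, 4, 5, 6}) = 3
G(30) = mex({1, 2, 4, 6}) = 0
G(31) = mex({0, 1, 2, 3, 4, 6}) = 5
G(32) = mex({1, 2, 3, 4, 7}) = 0
G(33) = mex({0, 3, 7}) = 1
G(34) = mex({0, 2, 3, 5, 7}) = 1
G(35) = mex({0, 2, 3, 5, 6}) = 1
G(36) = mex({0, 1, 2, 5, 6}) = 3
G(37) = mex({0, 1, 2, 4, 5, 6}) = 3
G(38) = mex({0, 1, 2, 4}) = 3
G(39) = mex({0, 1, 2, 3, 4, 7}) = 5
G(40) = mex({0, 1, 2, 3, 4, 5, 7}) = 6
G(41) = mex({0, 1, 2, 3, 5, 7}) = 4
G(42) = mex({0, 1, 2, 3, 5, 6, 7}) = 4
G(43) = mex({0, 2, 3, 5, 6}) = 1
G(44) = mex({1, 2, 3, 4, 5, 6}) = 0
G(45) = mex({0, 1, 2, 3, 4, 6, 7}) = 5
G(46) = mex({0, 1, 2, 3, 4, 7}) = 5
G(47) = mex({0, 1, 2, 3, 4, 5, 7}) = 6
Therefore G(47) = 6.

6


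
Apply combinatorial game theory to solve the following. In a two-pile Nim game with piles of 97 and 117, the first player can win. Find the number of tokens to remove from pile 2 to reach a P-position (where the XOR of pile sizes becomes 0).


Piles: 97 and 117
Current XOR: 97 XOR 117 = 20 (non-zero, so this is an N-position).
To make the XOR zero, we need to find a move that balances the piles.
For pile 2 (size 117): target = 117 XOR 20 = 97
We reduce pile 2 from 117 to 97.
Tokens removed: 117 - 97 = 20
Verification: 97 XOR 97 = 0

20


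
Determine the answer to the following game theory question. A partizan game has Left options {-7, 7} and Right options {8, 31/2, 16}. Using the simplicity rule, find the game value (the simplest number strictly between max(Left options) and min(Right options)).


Left options: {-7, 7}, max = 7
Right options: {8, 31/2, 16}, min = 8
All options are numbers and max(Left) < min(Right), so by the simplicity theorem the value is the simplest (earliest-born) number strictly between 7 and 8.
No integer lies strictly between 7 and 8, so the value is the dyadic rational m/2^k in the interval with the smallest k (then m odd); search k = 1, 2, ...:
Denominator 2: 15/2 lies strictly between 7 and 8 -- found.
The simplest number in the interval is 15/2.
Game value = 15/2

15/2


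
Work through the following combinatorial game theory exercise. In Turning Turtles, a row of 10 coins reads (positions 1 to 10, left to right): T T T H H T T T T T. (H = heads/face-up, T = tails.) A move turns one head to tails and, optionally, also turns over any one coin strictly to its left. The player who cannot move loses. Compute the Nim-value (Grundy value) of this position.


Coins: T T T H H T T T T T
Key fact: a single head at position k behaves exactly like a Nim heap of size k (turning it to T and optionally flipping a coin at j < k corresponds to moving the heap from k to j, or to 0), and heads combine as a disjunctive sum (two heads at the same place would cancel, matching j XOR j = 0). So the Nim-value is the XOR of the 1-indexed positions of the heads.
Face-up positions (1-indexed): [4, 5]
XOR 0 with 4: 0 XOR 4 = 4
XOR 4 with 5: 4 XOR 5 = 1
Nim-value = 1

1


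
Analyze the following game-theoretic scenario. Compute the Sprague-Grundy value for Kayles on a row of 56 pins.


Kayles: a move removes 1 or 2 adjacent pins from a contiguous row.
Removing pins from a row of k leaves two independent rows (a, b) with a + b = k - 1 (one pin) or a + b = k - 2 (two pins); an end removal gives a = 0.
By Sprague-Grundy, G(k) = mex{ G(a) XOR G(b) } over all these splits. G(0) = 0.
G(1): splits (0,0):0^0=0 -> mex({0}) = 1
G(2): splits (0,1):0^1=1 (0,0):0^0=0 -> mex({0, 1}) = 2
G(3): splits (0,2):0^2=2 (1,1):1^1=0 (0,1):0^1=1 -> mex({0, 1, 2}) = 3
G(4): splits (0,3):0^3=3 (1,2):1^2=3 (0,2):0^2=2 (1,1):1^1=0 -> mex({0, 2, 3}) = 1
G(5): splits (0,4):0^1=1 (1,3):1^3=2 (2,2):2^2=0 (0,3):0^3=3 (1,2):1^2=3 -> mex({0, 1, 2, 3}) = 4
G(6) = mex({0, 1, 2, 4}) = 3
G(7) = mex({0, 1, 3, 4, 5}) = 2
G(8) = mex({0, 2, 3, 5, 6}) = 1
G(9) = mex({0, 1, 2, 3, 6, 7}) = 4
G(10) = mex({0, 1, 3, 4, 5, 7}) = 2
G(11) = mex({0, 1, 2, 3, 4, 5}) = 6
G(12) = mex({0, 1, 2, 3, 5, 6, 7}) = 4
G(13) = mex({0, 2, 3, 4, 6, 7}) = 1
G(14) = mex({0, 1, 4, 5, 6, 7}) = 2
G(15) = mex({0, 1, 2, 3, 4, 5, 6}) = 7
G(16) = mex({0, 2, 3, 5, 6, 7}) = 1
G(17) = mex({0, 1, 2, 3, 5, 6, 7}) = 4
G(18) = mex({0, 1, 2, 4, 5, 6}) = 3
G(19) = mex({0, 1, 3, 4, 5, 7}) = 2
G(20) = mex({0, 2, 3, 4, 5, 6, 7}) = 1
G(21) = mex({0, 1, 2, 3, 5, 6, 7}) = 4
G(22) = mex({0, 1, 2, 3, 4, 5, 7}) = 6
G(23) = mex({0, 1, 2, 3, 4, 5, 6}) = 7
G(24) = mex({0, 1, 2, 3, 5, 6, 7}) = 4
G(25) = mex({0, 2, 3, 4, 6, 7}) = 1
G(26) = mex({0, 1, 3, 4, 5, 6, 7}) = 2
G(27) = mex({0, 1, 2, 3, 4, 5, 6, 7}) = 8
G(28) = mex({0, 1, 2, 3, 4, 6, 7, 8}) = 5
G(29) = mex({0, 1, 2, 3, 5, 6, 7, 8, 9}) = 4
G(30) = mex({0, 1, 2, 3, 4, 5, 6, 9, 10}) = 7
G(31) = mex({0, 1, 3, 4, 5, 7, 10, 11}) = 2
G(32) = mex({0, 2, 3, 4, 5, 6, 7, 9, 11}) = 1
G(33) = mex({0, 1, 2, 3, 4, 5, 6, 7, 9, 12}) = 8
G(34) = mex({0, 1, 2, 3, 4, 5, 7, 8, 11, 12}) = 6
G(35) = mex({0, 1, 2, 3, 4, 5, 6, 8, 9, 10, 11}) = 7
G(36) = mex({0, 1, 2, 3, 5, 6, 7, 9, 10}) = 4
G(37) = mex({0, 2, 3, 4, 6, 7, 9, 10, 11, 12}) = 1
G(38) = mex({0, 1, 3, 4, 5, 6, 7, 9, 10, 11, 12}) = 2
G(39) = mex({0, 1, 2, 4, 5, 6, 7, 9, 10, 12, 14}) = 3
G(40) = mex({0, 2, 3, 4, 6, 7, 11, 12, 14}) = 1
G(41) = mex({0, 1, 2, 3, 5, 6, 7, 9, 10, 11, 12}) = 4
G(42) = mex({0, 1, 2, 3, 4, 5, 6, 9, 10}) = 7
G(43) = mex({0, 1, 3, 4, 5, 7, 9, 10, 12, 15}) = 2
G(44) = mex({0, 2, 3, 4, 5, 6, 7, 9, 10, 12, 15}) = 1
G(45) = mex({0, 1, 2, 3, 4, 5, 6, 7, 9, 10, 12, 14}) = 8
G(46) = mex({0, 1, 3, 4, 5, 7, 8, 11, 12, 14}) = 2
G(47) = mex({0, 1, 2, 3, 4, 5, 6, 8, 9, 10, 11, 12}) = 7
G(48) = mex({0, 1, 2, 3, 5, 6, 7, 9, 10}) = 4
G(49) = mex({0, 2, 3, 4, 6, 7, 9, 10, 11, 12, 15}) = 1
G(50) = mex({0, 1, 4, 5, 6, 7, 9, 11, 12, 14, 15}) = 2
G(51) = mex({0, 1, 2, 3, 4, 5, 6, 7, 9, 12, 14, 15}) = 8
G(52) = mex({0, 2, 3, 4, 5, 6, 7, 8, 11, 12, 15}) = 1
G(53) = mex({0, 1, 2, 3, 5, 6, 7, 8, 9, 10, 11, 12}) = 4
G(54) = mex({0, 1, 2, 3, 4, 5, 6, 9, 10}) = 7
G(55) = mex({0, 1, 3, 4, 5, 7, 9, 10, 11, 12}) = 2
G(56) = mex({0, 2, 3, 4, 5, 6, 7, 9, 10, 11, 12, 13, 14}) = 1
Therefore G(56) = 1.

1


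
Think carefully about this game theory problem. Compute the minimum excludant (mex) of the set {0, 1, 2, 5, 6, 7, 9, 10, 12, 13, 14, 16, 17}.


Set = {0, 1, 2, 5, 6, 7, 9, 10, 12, 13, 14, 16, 17}
0 is in the set.
1 is in the set.
2 is in the set.
3 is NOT in the set. This is the mex.
mex = 3

3


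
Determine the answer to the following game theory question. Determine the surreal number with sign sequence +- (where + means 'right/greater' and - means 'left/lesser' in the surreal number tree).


Sign expansion: +-
Rule: track bounds (lo, hi), initially (-inf, +inf). On '+', the current value becomes lo and we move to the simplest number in (value, hi): value + 1 if hi = +inf, otherwise the midpoint (value + hi)/2. On '-', the current value becomes hi and we move to value - 1 if lo = -inf, otherwise the midpoint (lo + value)/2.
Start at 0.
Step 1: sign = +, move right. Bounds: (0, +inf). Value = 1
Step 2: sign = -, move left. Bounds: (0, 1). Value = 1/2
The surreal number with sign expansion +- is 1/2.

1/2


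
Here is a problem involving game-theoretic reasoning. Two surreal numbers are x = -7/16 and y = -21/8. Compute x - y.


x = -7/16, y = -21/8
Converting to common denominator: 16
x = -7/16, y = -42/16
x - y = -7/16 - -21/8 = 35/16

35/16


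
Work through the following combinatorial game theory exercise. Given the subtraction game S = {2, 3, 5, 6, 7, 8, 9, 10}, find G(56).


The subtraction set is S = {2, 3, 5, 6, 7, 8, 9, 10}.
G(k) = mex{ G(k - s) : s in S, s <= k }. We compute iteratively: G(0) = 0.
G(1) = mex({}) = 0
G(2) = mex({0}) = 1
G(3) = mex({0}) = 1
G(4) = mex({0, 1}) = 2
G(5) = mex({0, 1}) = 2
G(6) = mex({0, 1, 2}) = 3
G(7) = mex({0, 1, 2}) = 3
G(8) = mex({0, 1, 2, 3}) = 4
G(9) = mex({0, 1, 2, 3}) = 4
G(10) = mex({0, 1, 2, 3, 4}) = 5
G(11) = mex({0, 1, 2, 3, 4}) = 5
G(12) = mex({1, 2, 3, 4, 5}) = 0
G(13) = mex({1, 2, 3, 4, 5}) = 0
G(14) = mex({0, 2, 3, 4, 5}) = 1
G(15) = mex({0, 2, 3, 4, 5}) = 1
G(16) = mex({0, 1, 3, 4, 5}) = 2
G(17) = mex({0, 1, 3, 4, 5}) = 2
G(18) = mex({0, 1, 2, 4, 5}) = 3
G(19) = mex({0, 1, 2, 4, 5}) = 3
G(20) = mex({0, 1, 2, 3, 5}) = 4
G(21) = mex({0, 1, 2, 3, 5}) = 4
Observe that G(12)..G(21) = 0, 0, 1, 1, 2, 2, 3, 3, 4, 4 repeats G(0)..G(9) = 0, 0, 1, 1, 2, 2, 3, 3, 4, 4.
For k >= max(S) = 10, G(k) is determined by the previous 10 values G(k-10)..G(k-1); a window of 10 consecutive values has recurred shifted by 12, so by induction G(k + 12) = G(k) for all k >= 0: the sequence is periodic from the start with period 12.
One period: G(0..11) = 0, 0, 1, 1, 2, 2, 3, 3, 4, 4, 5, 5.
56 mod 12 = 8, so G(56) = G(8) = 4.

4


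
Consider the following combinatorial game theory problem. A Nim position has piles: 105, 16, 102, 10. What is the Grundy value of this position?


We need the XOR (exclusive or) of all pile sizes.
After XOR-ing pile 1 (size 105): 0 XOR 105 = 105
After XOR-ing pile 2 (size 16): 105 XOR 16 = 121
After XOR-ing pile 3 (size 102): 121 XOR 102 = 31
After XOR-ing pile 4 (size 10): 31 XOR 10 = 21
The Nim-value of this position is 21.

21


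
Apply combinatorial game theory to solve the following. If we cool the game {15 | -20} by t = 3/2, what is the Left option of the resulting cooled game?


Original game: {15 | -20} (a switch {a | b} with a > b).
Cooling by t (for t below the temperature (a - b)/2 = 35/2) taxes each move by t: {a | b} cooled by t is {a - t | b + t}.
Cooling amount: t = 3/2
Cooled Left option: 15 - 3/2 = 27/2
Cooled Right option: -20 + 3/2 = -37/2
Cooled game: {27/2 | -37/2}
Left option = 27/2

27/2


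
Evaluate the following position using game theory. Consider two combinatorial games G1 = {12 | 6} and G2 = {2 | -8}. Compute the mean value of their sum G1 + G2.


G1 = {12 | 6}, G2 = {2 | -8}
Each is a switch {a | b} with numbers a > b; its mean value is (a + b)/2, and mean value is additive over game sums: m(G1 + G2) = m(G1) + m(G2).
Mean of G1 = (12 + (6))/2 = 18/2 = 9
Mean of G2 = (2 + (-8))/2 = -6/2 = -3
Mean of G1 + G2 = 9 + -3 = 6

6


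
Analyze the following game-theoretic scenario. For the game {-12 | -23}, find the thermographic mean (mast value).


Game = {-12 | -23}, a switch {a | b} with numbers a > b.
Its thermograph has left wall a - t and right wall b + t, which meet at t = (a - b)/2, where both equal (a + b)/2. So the mast (mean value) is at (a + b)/2.
Mean = (-12 + (-23))/2 = -35/2 = -35/2

-35/2


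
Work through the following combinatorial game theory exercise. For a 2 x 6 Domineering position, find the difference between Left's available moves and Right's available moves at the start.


Board is 2 x 6 (rows x cols).
Left (vertical) placements: (rows-1) * cols = 1 * 6 = 6
Right (horizontal) placements: rows * (cols-1) = 2 * 5 = 10
Advantage = Left - Right = 6 - 10 = -4

-4


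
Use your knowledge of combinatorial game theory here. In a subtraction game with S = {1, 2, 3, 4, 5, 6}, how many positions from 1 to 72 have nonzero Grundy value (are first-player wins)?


Subtraction set S = {1, 2, 3, 4, 5, 6}, so G(n) = n mod 7.
G(n) = 0 when n is a multiple of 7.
Multiples of 7 in [1, 72]: 10
N-positions (nonzero Grundy) = 72 - 10 = 62

62


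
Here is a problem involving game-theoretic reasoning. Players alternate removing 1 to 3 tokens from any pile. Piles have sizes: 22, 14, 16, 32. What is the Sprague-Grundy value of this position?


Subtraction set: {1, 2, 3}
For this subtraction set, G(n) = n mod 4 (period = max + 1 = 4).
Pile 1 (size 22): G(22) = 22 mod 4 = 2
Pile 2 (size 14): G(14) = 14 mod 4 = 2
Pile 3 (size 16): G(16) = 16 mod 4 = 0
Pile 4 (size 32): G(32) = 32 mod 4 = 0
Total Grundy value = XOR of all: 2 XOR 2 XOR 0 XOR 0 = 0

0


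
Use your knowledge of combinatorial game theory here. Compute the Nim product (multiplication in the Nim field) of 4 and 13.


Nim multiplication is bilinear over XOR: (u XOR v) * w = (u*w) XOR (v*w).
So we split each operand into its bit components and XOR the pairwise Nim products.
4 = 4 (as XOR of powers of 2).
13 = 1 + 4 + 8 (as XOR of powers of 2).
Using the standard Nim-product table on single bits:
  2*2 = 3,   2*4 = 8,   2*8 = 12,
  4*4 = 6,   4*8 = 11,  8*8 = 13,
and  1*x = x (identity), k*l = l*k (commutative).
Pairwise Nim products:
  4 * 1 = 4
  4 * 4 = 6
  4 * 8 = 11
XOR them: 4 XOR 6 XOR 11 = 9.
Result: 4 * 13 = 9 (in Nim).

9


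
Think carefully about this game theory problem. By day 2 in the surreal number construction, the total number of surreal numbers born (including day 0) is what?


Day 0: {|} = 0 is born. Count = 1.
Day n: the number of surreal numbers born by day n is 2^(n+1) - 1.
By day 0: 2^1 - 1 = 1
By day 1: 2^2 - 1 = 3
By day 2: 2^3 - 1 = 7
By day 2: 7 surreal numbers.

7


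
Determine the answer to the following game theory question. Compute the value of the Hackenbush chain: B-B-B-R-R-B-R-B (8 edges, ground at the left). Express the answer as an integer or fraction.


Edges (from ground): B-B-B-R-R-B-R-B
By Berlekamp's sign-expansion rule, a Blue-Red Hackenbush stalk has the value of the surreal number whose sign sequence is the edge sequence with B -> + and R -> -.
Sign sequence: +++--+-+
Trace the sign expansion in the surreal number tree, starting from 0:
Edge 1: B (sign +) -> bounds (0, +inf), value = 1
Edge 2: B (sign +) -> bounds (1, +inf), value = 2
Edge 3: B (sign +) -> bounds (2, +inf), value = 3
Edge 4: R (sign -) -> bounds (2, 3), value = 5/2
Edge 5: R (sign -) -> bounds (2, 5/2), value = 9/4
Edge 6: B (sign +) -> bounds (9/4, 5/2), value = 19/8
Edge 7: R (sign -) -> bounds (9/4, 19/8), value = 37/16
Edge 8: B (sign +) -> bounds (37/16, 19/8), value = 75/32
Game value = 75/32

75/32


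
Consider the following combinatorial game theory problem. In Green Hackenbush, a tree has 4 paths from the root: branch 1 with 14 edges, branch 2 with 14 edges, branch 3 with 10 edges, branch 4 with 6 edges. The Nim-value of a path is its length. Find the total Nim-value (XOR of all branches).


The tree has 4 branches from the ground vertex.
In Green Hackenbush, the Nim-value of a simple path of length k is k.
Branch 1: length 14, Nim-value = 14
Branch 2: length 14, Nim-value = 14
Branch 3: length 10, Nim-value = 10
Branch 4: length 6, Nim-value = 6
Total Nim-value = XOR of all branch values:
0 XOR 14 = 14
14 XOR 14 = 0
0 XOR 10 = 10
10 XOR 6 = 12
Nim-value of the tree = 12

12


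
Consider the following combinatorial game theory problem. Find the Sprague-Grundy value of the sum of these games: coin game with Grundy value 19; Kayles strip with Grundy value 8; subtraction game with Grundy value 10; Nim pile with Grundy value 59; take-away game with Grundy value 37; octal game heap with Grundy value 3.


By the Sprague-Grundy theorem, the Grundy value of a sum of games is the XOR of individual Grundy values.
coin game: Grundy value = 19. Running XOR: 0 XOR 19 = 19
Kayles strip: Grundy value = 8. Running XOR: 19 XOR 8 = 27
subtraction game: Grundy value = 10. Running XOR: 27 XOR 10 = 17
Nim pile: Grundy value = 59. Running XOR: 17 XOR 59 = 42
take-away game: Grundy value = 37. Running XOR: 42 XOR 37 = 15
octal game heap: Grundy value = 3. Running XOR: 15 XOR 3 = 12
The combined Grundy value is 12.

12


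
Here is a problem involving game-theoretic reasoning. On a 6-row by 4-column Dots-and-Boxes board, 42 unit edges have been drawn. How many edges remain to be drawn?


Grid: 6 x 4 boxes, i.e. 7 rows and 5 columns of dots.
Horizontal edges: (rows + 1) * cols = 7 * 4 = 28
Vertical edges: rows * (cols + 1) = 6 * 5 = 30
Total edges: 28 + 30 = 58
Edges drawn: 42
Remaining: 58 - 42 = 16

16


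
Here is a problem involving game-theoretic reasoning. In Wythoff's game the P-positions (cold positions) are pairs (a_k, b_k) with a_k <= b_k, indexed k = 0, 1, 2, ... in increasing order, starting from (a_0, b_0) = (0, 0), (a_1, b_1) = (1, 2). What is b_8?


By Wythoff's theorem, a_k = floor(k * phi) and b_k = floor(k * phi^2) = a_k + k, where phi = (1 + sqrt(5))/2 is the golden ratio.
phi = (1 + sqrt(5))/2 = 1.618034
phi^2 = phi + 1 = 2.618034
k = 8
k * phi^2 = 8 * 2.618034 = 20.944272
b_8 = floor(k * phi^2) = 20 (check: a_8 + k = 12 + 8 = 20)

20


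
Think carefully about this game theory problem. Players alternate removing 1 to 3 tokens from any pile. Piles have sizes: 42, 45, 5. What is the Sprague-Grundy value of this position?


Subtraction set: {1, 2, 3}
For this subtraction set, G(n) = n mod 4 (period = max + 1 = 4).
Pile 1 (size 42): G(42) = 42 mod 4 = 2
Pile 2 (size 45): G(45) = 45 mod 4 = 1
Pile 3 (size 5): G(5) = 5 mod 4 = 1
Total Grundy value = XOR of all: 2 XOR 1 XOR 1 = 2

2


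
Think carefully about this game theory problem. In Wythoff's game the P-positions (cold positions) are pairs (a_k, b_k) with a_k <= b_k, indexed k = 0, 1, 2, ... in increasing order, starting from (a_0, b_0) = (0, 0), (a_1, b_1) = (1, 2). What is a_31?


By Wythoff's theorem, a_k = floor(k * phi) and b_k = floor(k * phi^2) = a_k + k, where phi = (1 + sqrt(5))/2 is the golden ratio.
phi = (1 + sqrt(5))/2 = 1.618034
k = 31
k * phi = 31 * 1.618034 = 50.159054
a_31 = floor(k * phi) = 50

50


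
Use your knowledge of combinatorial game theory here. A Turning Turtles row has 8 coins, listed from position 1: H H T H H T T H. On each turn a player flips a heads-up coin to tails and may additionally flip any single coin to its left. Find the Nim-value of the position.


Coins: H H T H H T T H
Key fact: a single head at position k behaves exactly like a Nim heap of size k (turning it to T and optionally flipping a coin at j < k corresponds to moving the heap from k to j, or to 0), and heads combine as a disjunctive sum (two heads at the same place would cancel, matching j XOR j = 0). So the Nim-value is the XOR of the 1-indexed positions of the heads.
Face-up positions (1-indexed): [1, 2, 4, 5, 8]
XOR 0 with 1: 0 XOR 1 = 1
XOR 1 with 2: 1 XOR 2 = 3
XOR 3 with 4: 3 XOR 4 = 7
XOR 7 with 5: 7 XOR 5 = 2
XOR 2 with 8: 2 XOR 8 = 10
Nim-value = 10

10


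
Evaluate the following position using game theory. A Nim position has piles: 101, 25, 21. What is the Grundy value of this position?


We need the XOR (exclusive or) of all pile sizes.
After XOR-ing pile 1 (size 101): 0 XOR 101 = 101
After XOR-ing pile 2 (size 25): 101 XOR 25 = 124
After XOR-ing pile 3 (size 21): 124 XOR 21 = 105
The Nim-value of this position is 105.

105
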